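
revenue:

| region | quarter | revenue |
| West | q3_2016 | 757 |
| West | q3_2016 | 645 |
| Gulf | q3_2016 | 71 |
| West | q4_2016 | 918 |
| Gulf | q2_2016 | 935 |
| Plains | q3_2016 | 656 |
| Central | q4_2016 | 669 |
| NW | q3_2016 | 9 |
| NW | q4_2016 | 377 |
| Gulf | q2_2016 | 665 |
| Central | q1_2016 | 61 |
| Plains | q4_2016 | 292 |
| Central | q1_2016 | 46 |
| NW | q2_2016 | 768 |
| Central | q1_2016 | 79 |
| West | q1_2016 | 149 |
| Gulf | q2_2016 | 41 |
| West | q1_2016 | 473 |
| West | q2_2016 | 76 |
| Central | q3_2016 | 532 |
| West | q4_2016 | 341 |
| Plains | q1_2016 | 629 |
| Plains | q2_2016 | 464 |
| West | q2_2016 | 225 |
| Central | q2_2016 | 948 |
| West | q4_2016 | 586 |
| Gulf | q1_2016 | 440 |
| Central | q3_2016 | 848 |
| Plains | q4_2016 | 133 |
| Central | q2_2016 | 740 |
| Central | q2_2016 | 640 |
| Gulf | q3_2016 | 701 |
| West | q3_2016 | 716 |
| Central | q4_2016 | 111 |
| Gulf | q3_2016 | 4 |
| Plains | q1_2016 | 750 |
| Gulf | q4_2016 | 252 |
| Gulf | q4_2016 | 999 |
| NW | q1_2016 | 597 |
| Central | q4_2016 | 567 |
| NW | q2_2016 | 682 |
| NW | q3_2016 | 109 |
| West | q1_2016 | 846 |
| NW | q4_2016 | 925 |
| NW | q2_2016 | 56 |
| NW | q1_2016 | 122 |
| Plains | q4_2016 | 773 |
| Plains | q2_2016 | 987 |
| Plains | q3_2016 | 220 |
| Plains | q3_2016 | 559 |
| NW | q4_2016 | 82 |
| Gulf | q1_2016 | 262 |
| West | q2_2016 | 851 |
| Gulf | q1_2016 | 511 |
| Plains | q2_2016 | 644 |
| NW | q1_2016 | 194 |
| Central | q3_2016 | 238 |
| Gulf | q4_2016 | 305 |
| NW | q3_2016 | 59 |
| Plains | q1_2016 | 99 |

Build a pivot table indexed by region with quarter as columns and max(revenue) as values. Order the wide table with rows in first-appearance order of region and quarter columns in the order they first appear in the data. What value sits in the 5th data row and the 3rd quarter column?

768

With rows in first-appearance order of region, row 5 is region=NW. quarter columns in first-appearance order: q3_2016, q4_2016, q2_2016, q1_2016; column 3 is q2_2016.
Long rows with region=NW, quarter=q2_2016: max(768, 682, 56) = 768.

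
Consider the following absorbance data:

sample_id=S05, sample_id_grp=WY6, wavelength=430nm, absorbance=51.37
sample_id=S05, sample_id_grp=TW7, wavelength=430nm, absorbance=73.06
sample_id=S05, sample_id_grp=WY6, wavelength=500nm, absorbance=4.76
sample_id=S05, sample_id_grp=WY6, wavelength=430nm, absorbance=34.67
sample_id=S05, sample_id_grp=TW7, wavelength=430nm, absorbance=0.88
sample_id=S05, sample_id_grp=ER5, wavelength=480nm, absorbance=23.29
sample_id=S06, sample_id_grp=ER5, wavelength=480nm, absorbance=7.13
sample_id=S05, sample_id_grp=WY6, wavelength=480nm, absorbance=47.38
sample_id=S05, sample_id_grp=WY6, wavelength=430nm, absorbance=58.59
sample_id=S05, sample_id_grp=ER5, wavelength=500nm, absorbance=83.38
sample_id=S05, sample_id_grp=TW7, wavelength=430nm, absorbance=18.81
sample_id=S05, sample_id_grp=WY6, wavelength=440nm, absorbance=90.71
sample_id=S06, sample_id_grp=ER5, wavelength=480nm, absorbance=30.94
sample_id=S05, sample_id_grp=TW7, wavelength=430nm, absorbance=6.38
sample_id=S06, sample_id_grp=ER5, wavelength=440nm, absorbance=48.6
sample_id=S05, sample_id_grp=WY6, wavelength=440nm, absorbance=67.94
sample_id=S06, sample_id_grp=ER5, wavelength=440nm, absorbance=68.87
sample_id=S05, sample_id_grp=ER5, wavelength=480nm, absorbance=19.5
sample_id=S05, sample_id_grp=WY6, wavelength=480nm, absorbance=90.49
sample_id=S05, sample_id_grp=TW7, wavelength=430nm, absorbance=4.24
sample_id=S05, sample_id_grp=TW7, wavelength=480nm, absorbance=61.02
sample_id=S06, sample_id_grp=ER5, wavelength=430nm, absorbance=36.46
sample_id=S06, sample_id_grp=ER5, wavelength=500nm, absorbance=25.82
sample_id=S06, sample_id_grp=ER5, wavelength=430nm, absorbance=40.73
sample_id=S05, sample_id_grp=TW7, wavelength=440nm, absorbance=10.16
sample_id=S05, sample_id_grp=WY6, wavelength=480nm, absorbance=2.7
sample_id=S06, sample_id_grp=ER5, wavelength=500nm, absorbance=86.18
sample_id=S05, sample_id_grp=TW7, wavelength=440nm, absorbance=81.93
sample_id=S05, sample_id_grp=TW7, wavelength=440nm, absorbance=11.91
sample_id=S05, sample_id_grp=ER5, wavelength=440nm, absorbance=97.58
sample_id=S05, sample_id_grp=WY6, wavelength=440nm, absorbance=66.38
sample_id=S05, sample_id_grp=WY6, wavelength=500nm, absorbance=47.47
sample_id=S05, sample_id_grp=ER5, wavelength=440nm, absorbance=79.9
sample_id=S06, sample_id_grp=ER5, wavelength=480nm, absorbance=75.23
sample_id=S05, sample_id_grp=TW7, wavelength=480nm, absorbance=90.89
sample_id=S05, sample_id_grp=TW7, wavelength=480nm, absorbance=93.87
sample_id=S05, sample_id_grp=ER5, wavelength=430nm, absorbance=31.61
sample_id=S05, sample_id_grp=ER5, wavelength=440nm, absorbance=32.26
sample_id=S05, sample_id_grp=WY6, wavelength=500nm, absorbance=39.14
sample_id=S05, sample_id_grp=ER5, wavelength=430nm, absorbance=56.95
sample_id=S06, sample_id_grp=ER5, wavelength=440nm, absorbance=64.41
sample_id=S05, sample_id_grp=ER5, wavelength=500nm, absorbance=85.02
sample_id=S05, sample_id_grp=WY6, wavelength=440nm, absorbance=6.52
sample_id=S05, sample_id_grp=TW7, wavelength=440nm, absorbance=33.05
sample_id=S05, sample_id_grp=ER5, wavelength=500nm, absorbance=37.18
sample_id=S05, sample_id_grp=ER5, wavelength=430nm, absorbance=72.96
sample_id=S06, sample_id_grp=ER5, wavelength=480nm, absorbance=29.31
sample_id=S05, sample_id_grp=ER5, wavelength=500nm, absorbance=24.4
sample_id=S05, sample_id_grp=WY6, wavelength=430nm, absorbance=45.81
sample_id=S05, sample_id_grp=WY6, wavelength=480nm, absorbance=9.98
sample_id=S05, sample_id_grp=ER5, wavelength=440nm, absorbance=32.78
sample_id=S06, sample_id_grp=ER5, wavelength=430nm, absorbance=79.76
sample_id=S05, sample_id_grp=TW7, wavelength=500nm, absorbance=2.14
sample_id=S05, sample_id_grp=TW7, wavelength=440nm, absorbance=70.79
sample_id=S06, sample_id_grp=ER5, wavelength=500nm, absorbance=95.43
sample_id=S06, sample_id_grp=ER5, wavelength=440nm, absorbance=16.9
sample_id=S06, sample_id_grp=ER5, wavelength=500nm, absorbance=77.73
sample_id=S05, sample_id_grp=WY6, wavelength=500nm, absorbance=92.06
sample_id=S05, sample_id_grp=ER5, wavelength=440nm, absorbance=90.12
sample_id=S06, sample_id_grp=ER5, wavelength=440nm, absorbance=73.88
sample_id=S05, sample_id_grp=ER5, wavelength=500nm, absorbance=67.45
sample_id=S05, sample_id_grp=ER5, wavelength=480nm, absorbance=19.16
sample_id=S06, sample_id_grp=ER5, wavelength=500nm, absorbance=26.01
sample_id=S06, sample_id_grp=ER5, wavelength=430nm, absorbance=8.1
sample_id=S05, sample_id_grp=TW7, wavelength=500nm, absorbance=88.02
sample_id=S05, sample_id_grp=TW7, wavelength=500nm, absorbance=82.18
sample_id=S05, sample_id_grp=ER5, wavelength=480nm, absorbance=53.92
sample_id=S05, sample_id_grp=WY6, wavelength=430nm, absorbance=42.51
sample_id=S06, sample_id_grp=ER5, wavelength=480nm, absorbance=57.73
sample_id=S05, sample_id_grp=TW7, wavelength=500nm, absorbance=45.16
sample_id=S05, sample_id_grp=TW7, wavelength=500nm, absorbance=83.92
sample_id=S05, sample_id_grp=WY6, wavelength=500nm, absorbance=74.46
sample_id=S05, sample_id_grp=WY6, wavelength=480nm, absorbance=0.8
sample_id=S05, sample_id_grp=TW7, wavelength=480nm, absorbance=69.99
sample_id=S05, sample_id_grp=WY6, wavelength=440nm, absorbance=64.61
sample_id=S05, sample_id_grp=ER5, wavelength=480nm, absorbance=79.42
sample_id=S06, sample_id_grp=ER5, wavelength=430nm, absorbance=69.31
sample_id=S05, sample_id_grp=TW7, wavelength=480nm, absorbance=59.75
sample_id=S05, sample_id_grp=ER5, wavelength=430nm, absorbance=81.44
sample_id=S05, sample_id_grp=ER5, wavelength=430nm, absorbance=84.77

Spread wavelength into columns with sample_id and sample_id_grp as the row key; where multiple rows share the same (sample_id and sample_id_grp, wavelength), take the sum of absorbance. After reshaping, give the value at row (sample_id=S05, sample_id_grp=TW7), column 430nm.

Rows with sample_id=S05, sample_id_grp=TW7 and wavelength=430nm: absorbance values are 73.06, 0.88, 18.81, 6.38, 4.24.
73.06 + 0.88 + 18.81 + 6.38 + 4.24 = 103.37.

103.37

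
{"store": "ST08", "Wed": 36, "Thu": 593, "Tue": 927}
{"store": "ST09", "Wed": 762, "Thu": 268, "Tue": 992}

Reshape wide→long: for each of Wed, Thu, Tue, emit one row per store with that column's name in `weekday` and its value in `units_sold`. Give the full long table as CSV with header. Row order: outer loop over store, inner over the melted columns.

store,weekday,units_sold
ST08,Wed,36
ST08,Thu,593
ST08,Tue,927
ST09,Wed,762
ST09,Thu,268
ST09,Tue,992

Each (store, column) pair becomes one row: 2 × 3 = 6 rows.
For example, (ST08, Wed) → units_sold=36.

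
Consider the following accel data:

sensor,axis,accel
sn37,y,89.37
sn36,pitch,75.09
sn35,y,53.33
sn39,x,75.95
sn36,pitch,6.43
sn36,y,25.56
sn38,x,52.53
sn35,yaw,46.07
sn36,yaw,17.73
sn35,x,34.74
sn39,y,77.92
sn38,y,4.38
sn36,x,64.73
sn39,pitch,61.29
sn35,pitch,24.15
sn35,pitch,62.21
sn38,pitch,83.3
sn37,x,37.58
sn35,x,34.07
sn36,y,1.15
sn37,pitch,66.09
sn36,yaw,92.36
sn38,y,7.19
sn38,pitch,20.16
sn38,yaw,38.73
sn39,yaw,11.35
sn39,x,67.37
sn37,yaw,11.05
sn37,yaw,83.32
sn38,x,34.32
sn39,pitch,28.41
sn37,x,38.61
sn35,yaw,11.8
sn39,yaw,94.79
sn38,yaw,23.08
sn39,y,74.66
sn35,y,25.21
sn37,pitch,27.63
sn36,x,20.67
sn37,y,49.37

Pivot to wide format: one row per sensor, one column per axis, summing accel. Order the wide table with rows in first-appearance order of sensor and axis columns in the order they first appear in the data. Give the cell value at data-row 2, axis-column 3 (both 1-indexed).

With rows in first-appearance order of sensor, row 2 is sensor=sn36. axis columns in first-appearance order: y, pitch, x, yaw; column 3 is x.
Long rows with sensor=sn36, axis=x: 64.73 + 20.67 = 85.40.

85.40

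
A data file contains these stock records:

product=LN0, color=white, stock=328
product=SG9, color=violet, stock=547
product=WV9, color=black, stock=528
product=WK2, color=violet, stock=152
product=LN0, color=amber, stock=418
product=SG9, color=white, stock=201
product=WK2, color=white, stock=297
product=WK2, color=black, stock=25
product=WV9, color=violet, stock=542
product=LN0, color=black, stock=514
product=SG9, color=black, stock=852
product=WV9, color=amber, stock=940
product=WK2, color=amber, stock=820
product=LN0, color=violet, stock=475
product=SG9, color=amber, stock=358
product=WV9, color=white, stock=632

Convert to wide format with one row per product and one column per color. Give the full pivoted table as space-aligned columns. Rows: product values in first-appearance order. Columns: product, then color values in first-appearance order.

Columns: product plus the 4 distinct color values (white, violet, black, amber).
For example, row LN0 column white takes stock=328 from the long row (LN0, white).

product  white  violet  black  amber
LN0      328    475     514    418  
SG9      201    547     852    358  
WV9      632    542     528    940  
WK2      297    152     25     820  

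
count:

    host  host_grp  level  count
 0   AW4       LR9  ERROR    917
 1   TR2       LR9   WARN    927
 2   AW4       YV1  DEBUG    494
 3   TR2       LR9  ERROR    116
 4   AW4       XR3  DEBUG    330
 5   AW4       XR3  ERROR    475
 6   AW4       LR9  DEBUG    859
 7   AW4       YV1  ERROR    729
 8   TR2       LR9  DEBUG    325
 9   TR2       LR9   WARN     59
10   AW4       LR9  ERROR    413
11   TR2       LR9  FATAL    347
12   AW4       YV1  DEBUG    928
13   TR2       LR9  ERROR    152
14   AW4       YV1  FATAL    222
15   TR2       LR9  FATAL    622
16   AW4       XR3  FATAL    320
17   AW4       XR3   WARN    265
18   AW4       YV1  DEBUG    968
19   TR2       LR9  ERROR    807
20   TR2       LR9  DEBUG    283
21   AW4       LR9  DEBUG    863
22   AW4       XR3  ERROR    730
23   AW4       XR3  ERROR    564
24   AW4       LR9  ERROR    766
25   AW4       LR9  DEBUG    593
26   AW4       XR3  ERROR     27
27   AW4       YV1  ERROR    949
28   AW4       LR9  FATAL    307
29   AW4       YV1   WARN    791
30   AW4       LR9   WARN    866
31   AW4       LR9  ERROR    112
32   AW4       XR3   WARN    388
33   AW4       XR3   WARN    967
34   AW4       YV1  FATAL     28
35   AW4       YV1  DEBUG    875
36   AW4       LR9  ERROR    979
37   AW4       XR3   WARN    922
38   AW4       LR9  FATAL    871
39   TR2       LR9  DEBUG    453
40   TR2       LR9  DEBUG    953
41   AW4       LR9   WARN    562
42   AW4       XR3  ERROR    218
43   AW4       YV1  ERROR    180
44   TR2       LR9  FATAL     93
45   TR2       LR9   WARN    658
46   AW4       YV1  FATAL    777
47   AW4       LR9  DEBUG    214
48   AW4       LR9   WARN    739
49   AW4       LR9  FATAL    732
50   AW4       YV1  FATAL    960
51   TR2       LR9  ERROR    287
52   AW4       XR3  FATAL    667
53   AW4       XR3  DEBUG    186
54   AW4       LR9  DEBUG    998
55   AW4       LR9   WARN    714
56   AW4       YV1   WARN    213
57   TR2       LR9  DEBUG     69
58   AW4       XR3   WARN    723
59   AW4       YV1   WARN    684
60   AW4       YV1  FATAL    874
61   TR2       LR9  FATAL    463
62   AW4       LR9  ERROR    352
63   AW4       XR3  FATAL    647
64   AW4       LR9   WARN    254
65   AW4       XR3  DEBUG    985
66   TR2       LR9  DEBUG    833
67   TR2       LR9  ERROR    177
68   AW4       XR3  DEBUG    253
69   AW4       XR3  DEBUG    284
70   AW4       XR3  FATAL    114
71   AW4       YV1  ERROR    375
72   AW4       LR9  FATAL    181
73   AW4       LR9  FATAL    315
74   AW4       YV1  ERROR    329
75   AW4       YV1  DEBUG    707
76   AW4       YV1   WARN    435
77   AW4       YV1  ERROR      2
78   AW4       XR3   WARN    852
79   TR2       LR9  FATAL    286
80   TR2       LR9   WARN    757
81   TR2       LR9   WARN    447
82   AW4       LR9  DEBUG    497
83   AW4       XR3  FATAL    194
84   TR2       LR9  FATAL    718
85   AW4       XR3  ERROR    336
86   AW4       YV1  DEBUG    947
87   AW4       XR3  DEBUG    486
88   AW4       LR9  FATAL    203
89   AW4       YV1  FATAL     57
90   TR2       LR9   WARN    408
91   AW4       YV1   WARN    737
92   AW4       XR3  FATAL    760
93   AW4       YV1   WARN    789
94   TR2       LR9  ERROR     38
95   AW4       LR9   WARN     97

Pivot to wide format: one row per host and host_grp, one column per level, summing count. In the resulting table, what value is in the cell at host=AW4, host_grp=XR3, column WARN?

Rows with host=AW4, host_grp=XR3 and level=WARN: count values are 265, 388, 967, 922, 723, 852.
265 + 388 + 967 + 922 + 723 + 852 = 4117.

4117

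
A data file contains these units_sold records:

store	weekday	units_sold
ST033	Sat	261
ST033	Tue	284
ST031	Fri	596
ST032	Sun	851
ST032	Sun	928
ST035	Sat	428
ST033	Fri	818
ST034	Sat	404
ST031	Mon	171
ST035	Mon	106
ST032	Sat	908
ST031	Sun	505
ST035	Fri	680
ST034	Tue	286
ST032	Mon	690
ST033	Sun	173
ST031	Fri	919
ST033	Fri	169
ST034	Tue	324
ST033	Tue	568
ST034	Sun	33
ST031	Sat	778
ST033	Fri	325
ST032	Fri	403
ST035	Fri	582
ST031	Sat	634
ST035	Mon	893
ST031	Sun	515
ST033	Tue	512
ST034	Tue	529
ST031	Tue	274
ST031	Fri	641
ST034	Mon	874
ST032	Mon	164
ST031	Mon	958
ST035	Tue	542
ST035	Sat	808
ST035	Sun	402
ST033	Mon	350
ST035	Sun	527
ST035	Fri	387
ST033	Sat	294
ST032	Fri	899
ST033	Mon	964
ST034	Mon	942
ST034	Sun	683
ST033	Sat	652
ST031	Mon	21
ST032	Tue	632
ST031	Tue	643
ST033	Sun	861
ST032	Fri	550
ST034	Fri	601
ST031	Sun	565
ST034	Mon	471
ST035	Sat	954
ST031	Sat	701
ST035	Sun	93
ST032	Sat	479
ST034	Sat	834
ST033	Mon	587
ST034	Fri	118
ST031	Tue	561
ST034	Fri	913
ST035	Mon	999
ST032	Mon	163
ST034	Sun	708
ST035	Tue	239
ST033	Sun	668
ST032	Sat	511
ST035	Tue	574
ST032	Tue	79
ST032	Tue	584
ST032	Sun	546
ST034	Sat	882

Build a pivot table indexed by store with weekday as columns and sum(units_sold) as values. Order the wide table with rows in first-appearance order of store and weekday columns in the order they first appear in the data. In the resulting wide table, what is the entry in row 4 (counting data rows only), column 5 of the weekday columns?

With rows in first-appearance order of store, row 4 is store=ST035. weekday columns in first-appearance order: Sat, Tue, Fri, Sun, Mon; column 5 is Mon.
Long rows with store=ST035, weekday=Mon: 106 + 893 + 999 = 1998.

1998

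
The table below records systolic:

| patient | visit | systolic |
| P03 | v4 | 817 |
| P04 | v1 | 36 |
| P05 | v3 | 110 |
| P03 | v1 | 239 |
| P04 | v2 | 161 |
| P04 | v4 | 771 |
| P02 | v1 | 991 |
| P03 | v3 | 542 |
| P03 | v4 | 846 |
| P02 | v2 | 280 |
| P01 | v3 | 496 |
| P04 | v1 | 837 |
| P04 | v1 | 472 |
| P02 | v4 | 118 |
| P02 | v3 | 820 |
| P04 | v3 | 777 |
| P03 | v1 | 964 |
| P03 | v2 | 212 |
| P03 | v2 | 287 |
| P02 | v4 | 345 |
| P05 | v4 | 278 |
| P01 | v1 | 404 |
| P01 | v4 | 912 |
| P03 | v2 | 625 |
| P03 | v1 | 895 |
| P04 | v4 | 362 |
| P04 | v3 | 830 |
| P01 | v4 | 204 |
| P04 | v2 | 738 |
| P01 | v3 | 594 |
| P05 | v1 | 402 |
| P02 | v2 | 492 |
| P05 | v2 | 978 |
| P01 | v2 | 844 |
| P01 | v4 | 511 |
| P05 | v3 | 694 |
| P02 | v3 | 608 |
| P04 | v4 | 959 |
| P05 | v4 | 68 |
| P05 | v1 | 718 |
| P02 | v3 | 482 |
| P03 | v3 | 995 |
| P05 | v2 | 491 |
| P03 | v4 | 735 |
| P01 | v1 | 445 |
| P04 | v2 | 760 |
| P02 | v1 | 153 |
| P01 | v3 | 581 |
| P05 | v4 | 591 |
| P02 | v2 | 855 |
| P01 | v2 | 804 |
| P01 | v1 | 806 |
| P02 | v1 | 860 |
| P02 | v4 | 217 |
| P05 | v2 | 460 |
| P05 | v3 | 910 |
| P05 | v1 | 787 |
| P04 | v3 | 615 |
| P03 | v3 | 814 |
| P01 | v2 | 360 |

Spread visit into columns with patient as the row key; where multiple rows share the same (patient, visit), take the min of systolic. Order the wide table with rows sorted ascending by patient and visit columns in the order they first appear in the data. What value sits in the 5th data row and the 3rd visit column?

110

With rows sorted ascending by patient, row 5 is patient=P05. visit columns in first-appearance order: v4, v1, v3, v2; column 3 is v3.
Long rows with patient=P05, visit=v3: min(110, 694, 910) = 110.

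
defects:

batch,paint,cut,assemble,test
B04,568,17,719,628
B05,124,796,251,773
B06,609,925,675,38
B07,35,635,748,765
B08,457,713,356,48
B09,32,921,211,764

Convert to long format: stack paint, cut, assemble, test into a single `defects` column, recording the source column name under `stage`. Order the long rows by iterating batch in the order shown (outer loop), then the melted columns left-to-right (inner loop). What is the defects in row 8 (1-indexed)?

24 rows total (6 × 4). Row 8: index ⌊(8-1)/4⌋ = 1 into batch → B05; (8-1) mod 4 = 3 into the melted columns → test.
So row 8 is (B05, test, 773); defects = 773.

773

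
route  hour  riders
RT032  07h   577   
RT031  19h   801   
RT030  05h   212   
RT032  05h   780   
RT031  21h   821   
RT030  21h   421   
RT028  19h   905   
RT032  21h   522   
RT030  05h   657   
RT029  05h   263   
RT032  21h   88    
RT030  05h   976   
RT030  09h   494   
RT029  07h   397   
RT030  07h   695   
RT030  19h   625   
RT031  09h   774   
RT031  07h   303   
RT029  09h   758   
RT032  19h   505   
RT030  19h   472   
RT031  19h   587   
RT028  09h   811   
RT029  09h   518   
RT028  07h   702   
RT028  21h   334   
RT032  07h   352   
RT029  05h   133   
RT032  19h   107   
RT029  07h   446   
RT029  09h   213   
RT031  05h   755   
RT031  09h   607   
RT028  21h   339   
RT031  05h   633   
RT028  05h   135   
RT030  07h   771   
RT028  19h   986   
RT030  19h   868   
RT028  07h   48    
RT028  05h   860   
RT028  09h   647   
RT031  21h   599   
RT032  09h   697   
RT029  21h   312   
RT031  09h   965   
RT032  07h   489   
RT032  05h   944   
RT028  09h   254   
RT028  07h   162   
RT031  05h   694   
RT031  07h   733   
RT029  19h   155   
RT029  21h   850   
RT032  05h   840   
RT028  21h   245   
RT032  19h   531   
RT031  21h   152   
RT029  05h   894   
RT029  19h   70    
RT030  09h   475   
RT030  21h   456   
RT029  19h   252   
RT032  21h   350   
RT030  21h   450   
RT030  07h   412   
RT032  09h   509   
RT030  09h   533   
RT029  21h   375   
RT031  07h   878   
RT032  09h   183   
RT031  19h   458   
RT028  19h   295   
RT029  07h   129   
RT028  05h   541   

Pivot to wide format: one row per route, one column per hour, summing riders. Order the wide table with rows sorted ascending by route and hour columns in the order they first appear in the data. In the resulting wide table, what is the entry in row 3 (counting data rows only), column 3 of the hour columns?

With rows sorted ascending by route, row 3 is route=RT030. hour columns in first-appearance order: 07h, 19h, 05h, 21h, 09h; column 3 is 05h.
Long rows with route=RT030, hour=05h: 212 + 657 + 976 = 1845.

1845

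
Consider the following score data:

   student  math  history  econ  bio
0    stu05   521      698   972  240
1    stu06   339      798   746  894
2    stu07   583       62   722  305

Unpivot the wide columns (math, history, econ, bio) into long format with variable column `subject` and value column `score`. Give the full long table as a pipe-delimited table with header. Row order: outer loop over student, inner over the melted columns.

| student | subject | score |
| stu05 | math | 521 |
| stu05 | history | 698 |
| stu05 | econ | 972 |
| stu05 | bio | 240 |
| stu06 | math | 339 |
| stu06 | history | 798 |
| stu06 | econ | 746 |
| stu06 | bio | 894 |
| stu07 | math | 583 |
| stu07 | history | 62 |
| stu07 | econ | 722 |
| stu07 | bio | 305 |

Each (student, column) pair becomes one row: 3 × 4 = 12 rows.
For example, (stu05, math) → score=521.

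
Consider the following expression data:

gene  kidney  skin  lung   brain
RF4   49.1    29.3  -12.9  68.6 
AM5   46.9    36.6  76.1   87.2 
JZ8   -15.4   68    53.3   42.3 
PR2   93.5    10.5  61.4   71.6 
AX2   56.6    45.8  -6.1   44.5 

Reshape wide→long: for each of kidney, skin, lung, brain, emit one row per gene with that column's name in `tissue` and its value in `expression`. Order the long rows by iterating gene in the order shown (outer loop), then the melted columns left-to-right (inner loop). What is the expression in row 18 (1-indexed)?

45.8

20 rows total (5 × 4). Row 18: index ⌊(18-1)/4⌋ = 4 into gene → AX2; (18-1) mod 4 = 1 into the melted columns → skin.
So row 18 is (AX2, skin, 45.8); expression = 45.8.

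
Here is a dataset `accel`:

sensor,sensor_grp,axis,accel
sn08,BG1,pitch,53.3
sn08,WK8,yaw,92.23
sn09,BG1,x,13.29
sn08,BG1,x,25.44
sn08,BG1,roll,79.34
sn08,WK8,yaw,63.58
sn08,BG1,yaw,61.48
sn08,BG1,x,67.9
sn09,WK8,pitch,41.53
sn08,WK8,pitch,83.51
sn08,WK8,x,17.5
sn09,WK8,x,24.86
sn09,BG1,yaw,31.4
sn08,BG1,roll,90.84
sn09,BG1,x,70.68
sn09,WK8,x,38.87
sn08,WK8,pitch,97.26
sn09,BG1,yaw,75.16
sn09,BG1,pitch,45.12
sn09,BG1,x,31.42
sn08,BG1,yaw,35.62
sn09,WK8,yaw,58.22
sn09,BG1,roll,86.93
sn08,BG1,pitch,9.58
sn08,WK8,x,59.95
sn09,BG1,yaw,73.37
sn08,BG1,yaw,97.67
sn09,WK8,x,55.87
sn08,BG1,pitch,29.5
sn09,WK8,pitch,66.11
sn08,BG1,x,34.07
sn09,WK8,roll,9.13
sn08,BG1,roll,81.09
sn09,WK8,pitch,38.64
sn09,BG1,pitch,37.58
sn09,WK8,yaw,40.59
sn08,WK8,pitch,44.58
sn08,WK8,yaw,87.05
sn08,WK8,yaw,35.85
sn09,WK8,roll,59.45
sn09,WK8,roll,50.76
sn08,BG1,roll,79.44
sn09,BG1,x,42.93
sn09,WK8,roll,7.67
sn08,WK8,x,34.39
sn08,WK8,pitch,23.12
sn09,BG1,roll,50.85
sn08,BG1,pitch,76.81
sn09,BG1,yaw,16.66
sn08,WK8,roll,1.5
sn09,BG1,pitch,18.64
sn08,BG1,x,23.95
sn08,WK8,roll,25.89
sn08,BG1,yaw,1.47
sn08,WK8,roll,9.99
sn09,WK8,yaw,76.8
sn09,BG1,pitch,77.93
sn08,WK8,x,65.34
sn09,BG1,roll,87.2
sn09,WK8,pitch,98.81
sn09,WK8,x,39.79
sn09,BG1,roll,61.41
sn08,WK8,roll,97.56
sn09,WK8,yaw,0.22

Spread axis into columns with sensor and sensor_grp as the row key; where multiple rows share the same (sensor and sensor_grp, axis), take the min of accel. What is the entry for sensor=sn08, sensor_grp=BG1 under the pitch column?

9.58

Rows with sensor=sn08, sensor_grp=BG1 and axis=pitch: accel values are 53.3, 9.58, 29.5, 76.81.
min(53.3, 9.58, 29.5, 76.81) = 9.58.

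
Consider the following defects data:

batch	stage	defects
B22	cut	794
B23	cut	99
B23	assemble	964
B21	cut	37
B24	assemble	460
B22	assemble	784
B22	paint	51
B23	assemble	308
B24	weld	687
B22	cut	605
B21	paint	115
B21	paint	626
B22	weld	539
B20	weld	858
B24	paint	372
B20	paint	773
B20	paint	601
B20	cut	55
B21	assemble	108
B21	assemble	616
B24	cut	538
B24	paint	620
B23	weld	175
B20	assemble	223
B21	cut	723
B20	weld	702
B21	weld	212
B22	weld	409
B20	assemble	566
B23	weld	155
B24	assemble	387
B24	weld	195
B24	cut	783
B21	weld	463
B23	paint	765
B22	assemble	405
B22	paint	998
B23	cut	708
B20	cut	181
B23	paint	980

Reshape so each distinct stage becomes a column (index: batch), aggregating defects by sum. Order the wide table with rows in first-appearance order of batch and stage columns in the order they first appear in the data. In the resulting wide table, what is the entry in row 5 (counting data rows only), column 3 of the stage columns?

1374

With rows in first-appearance order of batch, row 5 is batch=B20. stage columns in first-appearance order: cut, assemble, paint, weld; column 3 is paint.
Long rows with batch=B20, stage=paint: 773 + 601 = 1374.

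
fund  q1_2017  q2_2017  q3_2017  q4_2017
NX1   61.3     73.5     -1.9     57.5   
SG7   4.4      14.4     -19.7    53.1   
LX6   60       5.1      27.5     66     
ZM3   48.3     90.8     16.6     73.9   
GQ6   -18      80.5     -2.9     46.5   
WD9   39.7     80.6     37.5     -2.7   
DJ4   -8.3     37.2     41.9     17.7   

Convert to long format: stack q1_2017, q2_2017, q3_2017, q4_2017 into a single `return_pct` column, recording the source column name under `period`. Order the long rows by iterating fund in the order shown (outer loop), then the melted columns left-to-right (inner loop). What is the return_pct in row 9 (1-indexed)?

28 rows total (7 × 4). Row 9: index ⌊(9-1)/4⌋ = 2 into fund → LX6; (9-1) mod 4 = 0 into the melted columns → q1_2017.
So row 9 is (LX6, q1_2017, 60); return_pct = 60.

60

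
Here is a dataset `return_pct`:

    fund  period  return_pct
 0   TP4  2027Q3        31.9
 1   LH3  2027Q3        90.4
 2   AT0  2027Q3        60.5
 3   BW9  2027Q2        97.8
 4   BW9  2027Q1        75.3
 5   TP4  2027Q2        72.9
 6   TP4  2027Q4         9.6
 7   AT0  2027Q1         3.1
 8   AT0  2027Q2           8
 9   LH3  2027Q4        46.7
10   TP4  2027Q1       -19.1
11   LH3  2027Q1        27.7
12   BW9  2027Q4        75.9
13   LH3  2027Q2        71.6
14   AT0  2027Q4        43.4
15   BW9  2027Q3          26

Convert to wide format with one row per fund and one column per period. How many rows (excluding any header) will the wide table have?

4

4 distinct fund values → 4 rows.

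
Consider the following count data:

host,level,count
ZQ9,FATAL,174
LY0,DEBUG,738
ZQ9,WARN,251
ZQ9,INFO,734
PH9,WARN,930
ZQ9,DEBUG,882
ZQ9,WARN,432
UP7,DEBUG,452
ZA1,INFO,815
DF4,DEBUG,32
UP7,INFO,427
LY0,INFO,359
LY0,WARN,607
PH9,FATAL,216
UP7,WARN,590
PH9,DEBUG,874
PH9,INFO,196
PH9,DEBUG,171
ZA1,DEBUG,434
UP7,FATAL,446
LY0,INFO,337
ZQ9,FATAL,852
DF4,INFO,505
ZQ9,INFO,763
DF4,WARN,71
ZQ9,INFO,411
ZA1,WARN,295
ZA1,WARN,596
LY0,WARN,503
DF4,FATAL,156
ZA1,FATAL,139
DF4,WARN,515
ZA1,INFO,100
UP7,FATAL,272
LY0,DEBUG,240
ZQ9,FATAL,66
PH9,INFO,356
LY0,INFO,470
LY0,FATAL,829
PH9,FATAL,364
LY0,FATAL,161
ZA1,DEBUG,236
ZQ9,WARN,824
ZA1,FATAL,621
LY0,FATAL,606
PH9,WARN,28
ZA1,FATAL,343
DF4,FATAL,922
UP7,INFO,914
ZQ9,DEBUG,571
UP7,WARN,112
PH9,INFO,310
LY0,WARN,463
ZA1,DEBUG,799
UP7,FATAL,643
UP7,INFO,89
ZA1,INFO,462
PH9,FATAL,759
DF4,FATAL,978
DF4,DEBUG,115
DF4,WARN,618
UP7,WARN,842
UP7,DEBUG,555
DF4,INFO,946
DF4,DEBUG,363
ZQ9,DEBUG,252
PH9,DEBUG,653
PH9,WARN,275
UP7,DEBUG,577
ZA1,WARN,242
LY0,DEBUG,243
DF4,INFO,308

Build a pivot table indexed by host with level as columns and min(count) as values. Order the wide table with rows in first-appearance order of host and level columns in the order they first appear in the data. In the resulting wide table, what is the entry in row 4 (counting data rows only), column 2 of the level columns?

452

With rows in first-appearance order of host, row 4 is host=UP7. level columns in first-appearance order: FATAL, DEBUG, WARN, INFO; column 2 is DEBUG.
Long rows with host=UP7, level=DEBUG: min(452, 555, 577) = 452.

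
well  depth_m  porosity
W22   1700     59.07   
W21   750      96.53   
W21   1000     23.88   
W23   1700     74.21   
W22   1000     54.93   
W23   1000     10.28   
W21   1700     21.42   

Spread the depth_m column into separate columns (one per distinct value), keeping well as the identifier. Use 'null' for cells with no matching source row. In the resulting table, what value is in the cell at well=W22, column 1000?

The long row with well=W22, depth_m=1000 has porosity=54.93.

54.93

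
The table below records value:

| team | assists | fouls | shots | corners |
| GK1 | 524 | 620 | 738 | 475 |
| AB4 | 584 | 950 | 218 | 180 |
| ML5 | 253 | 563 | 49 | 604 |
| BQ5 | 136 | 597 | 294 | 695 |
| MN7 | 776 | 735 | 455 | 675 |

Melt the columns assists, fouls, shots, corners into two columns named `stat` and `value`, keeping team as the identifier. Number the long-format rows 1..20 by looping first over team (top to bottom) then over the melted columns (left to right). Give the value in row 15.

294

20 rows total (5 × 4). Row 15: index ⌊(15-1)/4⌋ = 3 into team → BQ5; (15-1) mod 4 = 2 into the melted columns → shots.
So row 15 is (BQ5, shots, 294); value = 294.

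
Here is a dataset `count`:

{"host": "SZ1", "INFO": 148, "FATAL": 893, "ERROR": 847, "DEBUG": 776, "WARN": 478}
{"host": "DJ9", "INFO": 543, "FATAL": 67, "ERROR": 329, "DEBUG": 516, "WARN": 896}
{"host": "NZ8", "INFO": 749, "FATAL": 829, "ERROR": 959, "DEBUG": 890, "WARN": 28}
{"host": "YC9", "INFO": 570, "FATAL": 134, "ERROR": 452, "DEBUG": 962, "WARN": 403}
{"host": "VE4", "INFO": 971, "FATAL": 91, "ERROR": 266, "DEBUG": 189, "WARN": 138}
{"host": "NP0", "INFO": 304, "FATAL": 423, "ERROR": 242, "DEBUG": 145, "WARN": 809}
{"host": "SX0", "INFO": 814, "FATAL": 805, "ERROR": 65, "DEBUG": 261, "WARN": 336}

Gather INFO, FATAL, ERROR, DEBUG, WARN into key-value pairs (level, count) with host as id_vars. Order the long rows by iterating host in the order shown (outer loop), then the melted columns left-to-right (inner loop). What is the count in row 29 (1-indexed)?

35 rows total (7 × 5). Row 29: index ⌊(29-1)/5⌋ = 5 into host → NP0; (29-1) mod 5 = 3 into the melted columns → DEBUG.
So row 29 is (NP0, DEBUG, 145); count = 145.

145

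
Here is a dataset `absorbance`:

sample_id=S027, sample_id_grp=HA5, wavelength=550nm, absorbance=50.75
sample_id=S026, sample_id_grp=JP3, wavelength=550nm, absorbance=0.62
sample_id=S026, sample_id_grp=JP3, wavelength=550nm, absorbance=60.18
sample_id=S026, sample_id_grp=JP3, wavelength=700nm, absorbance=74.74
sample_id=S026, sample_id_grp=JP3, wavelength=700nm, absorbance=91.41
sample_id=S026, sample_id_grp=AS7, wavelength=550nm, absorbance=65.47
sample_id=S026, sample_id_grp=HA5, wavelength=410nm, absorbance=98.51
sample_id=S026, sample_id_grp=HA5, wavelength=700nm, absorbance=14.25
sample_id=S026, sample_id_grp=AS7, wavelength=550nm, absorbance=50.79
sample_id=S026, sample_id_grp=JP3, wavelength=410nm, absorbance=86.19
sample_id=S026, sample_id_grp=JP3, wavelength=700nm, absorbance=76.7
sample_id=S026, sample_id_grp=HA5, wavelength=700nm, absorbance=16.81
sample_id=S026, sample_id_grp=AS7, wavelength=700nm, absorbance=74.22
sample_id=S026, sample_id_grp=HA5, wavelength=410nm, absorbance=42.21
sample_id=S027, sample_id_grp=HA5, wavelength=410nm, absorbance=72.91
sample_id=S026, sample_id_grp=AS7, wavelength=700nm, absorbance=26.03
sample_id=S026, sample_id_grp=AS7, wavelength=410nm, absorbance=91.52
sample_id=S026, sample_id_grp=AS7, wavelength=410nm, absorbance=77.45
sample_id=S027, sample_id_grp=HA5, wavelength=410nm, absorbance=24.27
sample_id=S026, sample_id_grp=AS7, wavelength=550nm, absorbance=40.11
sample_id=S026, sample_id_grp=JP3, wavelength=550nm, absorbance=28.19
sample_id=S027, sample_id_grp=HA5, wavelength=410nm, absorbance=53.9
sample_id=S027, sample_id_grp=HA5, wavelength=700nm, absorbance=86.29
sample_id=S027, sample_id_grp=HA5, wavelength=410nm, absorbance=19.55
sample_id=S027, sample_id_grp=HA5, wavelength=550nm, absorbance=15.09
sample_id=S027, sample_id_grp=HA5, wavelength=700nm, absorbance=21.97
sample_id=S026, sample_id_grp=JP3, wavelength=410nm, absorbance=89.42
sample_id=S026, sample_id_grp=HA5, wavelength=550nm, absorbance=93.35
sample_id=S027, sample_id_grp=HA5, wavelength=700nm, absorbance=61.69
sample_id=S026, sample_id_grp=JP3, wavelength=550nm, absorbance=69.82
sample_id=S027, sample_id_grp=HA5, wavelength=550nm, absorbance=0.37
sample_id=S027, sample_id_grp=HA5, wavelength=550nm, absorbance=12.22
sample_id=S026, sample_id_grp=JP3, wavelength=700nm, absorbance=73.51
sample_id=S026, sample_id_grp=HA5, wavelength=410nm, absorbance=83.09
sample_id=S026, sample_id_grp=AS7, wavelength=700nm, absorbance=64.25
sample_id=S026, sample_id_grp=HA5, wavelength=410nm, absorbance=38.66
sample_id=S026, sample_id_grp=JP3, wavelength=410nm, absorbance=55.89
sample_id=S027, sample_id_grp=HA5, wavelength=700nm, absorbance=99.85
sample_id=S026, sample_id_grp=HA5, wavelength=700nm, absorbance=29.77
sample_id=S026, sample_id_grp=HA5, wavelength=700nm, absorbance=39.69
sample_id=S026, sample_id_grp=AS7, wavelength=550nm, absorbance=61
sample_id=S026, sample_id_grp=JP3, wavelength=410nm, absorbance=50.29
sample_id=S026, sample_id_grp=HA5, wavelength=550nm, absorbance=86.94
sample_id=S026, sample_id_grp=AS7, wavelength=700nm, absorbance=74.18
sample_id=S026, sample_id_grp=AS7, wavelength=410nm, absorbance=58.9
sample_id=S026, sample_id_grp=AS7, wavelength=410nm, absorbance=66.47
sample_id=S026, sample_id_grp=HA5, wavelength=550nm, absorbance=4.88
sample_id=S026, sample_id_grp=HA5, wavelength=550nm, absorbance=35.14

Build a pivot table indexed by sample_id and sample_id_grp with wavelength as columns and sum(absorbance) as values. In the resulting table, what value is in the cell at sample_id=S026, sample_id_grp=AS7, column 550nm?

Rows with sample_id=S026, sample_id_grp=AS7 and wavelength=550nm: absorbance values are 65.47, 50.79, 40.11, 61.
65.47 + 50.79 + 40.11 + 61 = 217.37.

217.37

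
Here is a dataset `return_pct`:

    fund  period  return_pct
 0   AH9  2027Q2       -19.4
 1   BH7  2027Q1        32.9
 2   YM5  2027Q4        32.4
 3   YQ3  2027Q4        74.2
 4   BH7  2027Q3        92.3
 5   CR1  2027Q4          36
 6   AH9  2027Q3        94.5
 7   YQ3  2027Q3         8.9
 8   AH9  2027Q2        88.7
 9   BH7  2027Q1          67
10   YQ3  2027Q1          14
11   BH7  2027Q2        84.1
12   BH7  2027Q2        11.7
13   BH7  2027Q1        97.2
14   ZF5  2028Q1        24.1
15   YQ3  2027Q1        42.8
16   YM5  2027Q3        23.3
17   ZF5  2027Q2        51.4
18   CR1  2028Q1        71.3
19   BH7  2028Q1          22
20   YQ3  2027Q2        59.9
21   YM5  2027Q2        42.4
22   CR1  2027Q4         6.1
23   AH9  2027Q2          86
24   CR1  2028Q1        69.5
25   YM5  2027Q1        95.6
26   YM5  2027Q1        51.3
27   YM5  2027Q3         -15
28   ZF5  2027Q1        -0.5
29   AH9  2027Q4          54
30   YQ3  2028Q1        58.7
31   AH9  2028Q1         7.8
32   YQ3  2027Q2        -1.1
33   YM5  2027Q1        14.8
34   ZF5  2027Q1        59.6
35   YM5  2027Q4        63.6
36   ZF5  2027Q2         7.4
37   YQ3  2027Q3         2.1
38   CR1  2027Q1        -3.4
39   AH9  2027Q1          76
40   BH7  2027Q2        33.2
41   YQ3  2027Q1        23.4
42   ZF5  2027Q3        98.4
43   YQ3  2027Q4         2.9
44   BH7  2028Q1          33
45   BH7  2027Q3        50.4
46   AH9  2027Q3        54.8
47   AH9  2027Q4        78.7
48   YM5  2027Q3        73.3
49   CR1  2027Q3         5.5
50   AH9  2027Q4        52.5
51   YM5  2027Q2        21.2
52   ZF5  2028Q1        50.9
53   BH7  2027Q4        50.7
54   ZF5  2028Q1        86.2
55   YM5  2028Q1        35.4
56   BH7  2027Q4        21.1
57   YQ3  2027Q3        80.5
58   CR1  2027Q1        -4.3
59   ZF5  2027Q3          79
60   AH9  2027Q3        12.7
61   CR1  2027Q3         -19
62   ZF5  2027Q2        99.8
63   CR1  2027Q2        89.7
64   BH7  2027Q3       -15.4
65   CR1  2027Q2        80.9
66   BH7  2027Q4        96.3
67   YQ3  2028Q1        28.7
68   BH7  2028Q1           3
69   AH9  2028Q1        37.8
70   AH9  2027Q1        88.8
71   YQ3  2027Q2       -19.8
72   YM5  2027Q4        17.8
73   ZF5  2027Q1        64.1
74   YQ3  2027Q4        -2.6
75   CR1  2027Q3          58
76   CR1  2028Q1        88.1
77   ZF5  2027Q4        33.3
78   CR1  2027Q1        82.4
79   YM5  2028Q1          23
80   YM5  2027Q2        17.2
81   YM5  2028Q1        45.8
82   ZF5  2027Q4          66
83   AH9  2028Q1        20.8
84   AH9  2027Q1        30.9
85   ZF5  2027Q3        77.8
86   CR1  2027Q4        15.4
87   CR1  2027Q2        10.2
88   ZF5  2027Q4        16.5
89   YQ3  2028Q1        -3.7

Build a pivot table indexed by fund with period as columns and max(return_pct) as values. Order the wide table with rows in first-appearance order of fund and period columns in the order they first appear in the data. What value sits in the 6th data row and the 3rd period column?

With rows in first-appearance order of fund, row 6 is fund=ZF5. period columns in first-appearance order: 2027Q2, 2027Q1, 2027Q4, 2027Q3, 2028Q1; column 3 is 2027Q4.
Long rows with fund=ZF5, period=2027Q4: max(33.3, 66, 16.5) = 66.

66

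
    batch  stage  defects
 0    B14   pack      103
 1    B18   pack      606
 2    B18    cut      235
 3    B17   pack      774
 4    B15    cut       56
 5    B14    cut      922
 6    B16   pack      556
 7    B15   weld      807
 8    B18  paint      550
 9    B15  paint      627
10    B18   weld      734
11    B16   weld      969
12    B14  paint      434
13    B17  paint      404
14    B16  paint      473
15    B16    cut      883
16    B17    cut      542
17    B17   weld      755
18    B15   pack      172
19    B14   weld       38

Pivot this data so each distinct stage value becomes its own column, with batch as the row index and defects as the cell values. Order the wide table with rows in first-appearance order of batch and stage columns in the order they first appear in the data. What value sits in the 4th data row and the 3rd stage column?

807

With rows in first-appearance order of batch, row 4 is batch=B15. stage columns in first-appearance order: pack, cut, weld, paint; column 3 is weld.
Long rows with batch=B15, stage=weld: defects = 807.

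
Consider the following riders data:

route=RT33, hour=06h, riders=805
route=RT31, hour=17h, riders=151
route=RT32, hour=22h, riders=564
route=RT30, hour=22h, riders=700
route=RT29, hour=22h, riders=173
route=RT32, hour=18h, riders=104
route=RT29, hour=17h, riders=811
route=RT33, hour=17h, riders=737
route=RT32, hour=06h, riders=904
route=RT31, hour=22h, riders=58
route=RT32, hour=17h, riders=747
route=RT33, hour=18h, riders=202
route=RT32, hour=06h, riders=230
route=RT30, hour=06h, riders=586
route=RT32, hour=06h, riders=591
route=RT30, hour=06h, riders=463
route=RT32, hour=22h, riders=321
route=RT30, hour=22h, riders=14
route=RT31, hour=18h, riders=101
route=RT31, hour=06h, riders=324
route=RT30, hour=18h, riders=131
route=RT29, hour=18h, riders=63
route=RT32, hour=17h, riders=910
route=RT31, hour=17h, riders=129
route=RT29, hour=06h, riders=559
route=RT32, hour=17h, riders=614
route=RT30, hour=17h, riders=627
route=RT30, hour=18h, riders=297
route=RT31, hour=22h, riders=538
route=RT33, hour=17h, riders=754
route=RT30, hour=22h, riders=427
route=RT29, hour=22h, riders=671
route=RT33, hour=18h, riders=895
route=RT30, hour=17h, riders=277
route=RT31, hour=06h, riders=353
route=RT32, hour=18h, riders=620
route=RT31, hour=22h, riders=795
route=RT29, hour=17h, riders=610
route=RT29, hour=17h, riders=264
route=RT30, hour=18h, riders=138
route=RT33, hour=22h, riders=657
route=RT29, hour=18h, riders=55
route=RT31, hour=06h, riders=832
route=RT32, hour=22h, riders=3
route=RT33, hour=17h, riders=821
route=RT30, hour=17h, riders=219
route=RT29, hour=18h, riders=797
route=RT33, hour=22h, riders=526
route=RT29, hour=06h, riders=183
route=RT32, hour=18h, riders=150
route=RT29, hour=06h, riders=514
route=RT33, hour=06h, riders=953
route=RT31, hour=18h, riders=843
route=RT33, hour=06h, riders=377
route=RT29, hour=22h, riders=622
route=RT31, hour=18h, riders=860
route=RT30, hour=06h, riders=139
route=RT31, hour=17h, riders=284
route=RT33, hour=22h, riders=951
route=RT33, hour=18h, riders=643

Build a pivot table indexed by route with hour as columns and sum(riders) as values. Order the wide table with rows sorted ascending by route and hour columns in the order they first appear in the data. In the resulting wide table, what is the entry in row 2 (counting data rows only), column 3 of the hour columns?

1141

With rows sorted ascending by route, row 2 is route=RT30. hour columns in first-appearance order: 06h, 17h, 22h, 18h; column 3 is 22h.
Long rows with route=RT30, hour=22h: 700 + 14 + 427 = 1141.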